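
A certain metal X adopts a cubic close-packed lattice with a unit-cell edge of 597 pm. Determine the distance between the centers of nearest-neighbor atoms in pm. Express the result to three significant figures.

422 pm

In an FCC structure, atoms touch along the face diagonal, so √2·a = 4r; the nearest-neighbor distance equals 2r = 0.7071·a.
d = 0.7071 × 597 = 422 pm.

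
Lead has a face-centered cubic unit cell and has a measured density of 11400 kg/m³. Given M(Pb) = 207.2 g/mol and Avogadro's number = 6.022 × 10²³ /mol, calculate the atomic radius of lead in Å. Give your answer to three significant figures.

1.75 Å

For an FCC cell (Z = 4), a³ = Z·M/(N_A·ρ) = 4 × 207.2 / (6.022 × 10²³ × 11.40) = 1.207 × 10^-22 cm³, so a = 4.942 × 10^-8 cm = 4.942 Å.
Atoms touch along the face diagonal, so √2·a = 4r, so r = 0.3536 × a = 1.75 Å.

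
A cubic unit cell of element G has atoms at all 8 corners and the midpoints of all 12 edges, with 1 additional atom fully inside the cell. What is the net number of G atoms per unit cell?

5

Corner atoms are shared by 8 cells (1/8 each), edge atoms by 4 (1/4 each), interior atoms are unshared.
Net atoms = 8 × 1/8 + 12 × 1/4 + 1 = 1 + 3 + 1 = 5.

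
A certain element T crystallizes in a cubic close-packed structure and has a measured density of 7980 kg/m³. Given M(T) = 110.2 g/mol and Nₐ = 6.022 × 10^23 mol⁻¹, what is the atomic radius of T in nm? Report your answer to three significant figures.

For an FCC cell (Z = 4), a³ = Z·M/(N_A·ρ) = 4 × 110.2 / (6.022 × 10²³ × 7.980) = 9.173 × 10^-23 cm³, so a = 4.510 × 10^-8 cm = 0.4510 nm.
Atoms touch along the face diagonal, so √2·a = 4r, so r = 0.3536 × a = 0.159 nm.

0.159 nm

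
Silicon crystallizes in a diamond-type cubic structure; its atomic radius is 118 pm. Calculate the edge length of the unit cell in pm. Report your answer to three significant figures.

In a diamond cubic lattice, nearest neighbors lie along the body diagonal with √3·a = 8r.
a = 8r/√3 = 8 × 118 / 1.7321 = 545 pm.

545 pm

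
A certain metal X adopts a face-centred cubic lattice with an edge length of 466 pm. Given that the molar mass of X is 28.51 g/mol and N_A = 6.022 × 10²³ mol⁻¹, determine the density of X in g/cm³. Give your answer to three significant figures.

1.87 g/cm³

An FCC unit cell contains Z = 4 atoms.
Cell volume: a³ = (466 pm)³ = (4.660 × 10^-8 cm)³ = 1.012 × 10^-22 cm³.
ρ = Z·M/(N_A·a³) = 4 × 28.51 / (6.022 × 10²³ × 1.012 × 10^-22) = 1.871 g/cm³.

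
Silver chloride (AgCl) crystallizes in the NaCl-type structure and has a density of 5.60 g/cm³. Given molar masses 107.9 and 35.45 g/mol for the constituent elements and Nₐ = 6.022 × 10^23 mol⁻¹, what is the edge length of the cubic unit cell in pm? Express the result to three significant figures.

554 pm

M(AgCl) = 143.35 g/mol; Z = 4 formula units per cell.
a³ = Z·M/(N_A·ρ) = 4 × 143.35 / (6.022 × 10²³ × 5.60) = 1.700 × 10^-22 cm³, so a = 5.540 × 10^-8 cm = 554 pm.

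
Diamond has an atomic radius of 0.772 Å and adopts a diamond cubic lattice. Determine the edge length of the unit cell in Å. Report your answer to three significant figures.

3.57 Å

In a diamond cubic lattice, nearest neighbors lie along the body diagonal with √3·a = 8r.
a = 8r/√3 = 8 × 0.772 / 1.7321 = 3.57 Å.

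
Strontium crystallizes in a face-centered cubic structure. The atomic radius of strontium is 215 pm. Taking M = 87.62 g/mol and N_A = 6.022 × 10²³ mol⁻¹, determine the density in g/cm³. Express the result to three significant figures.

In an FCC lattice, atoms touch along the face diagonal, so √2·a = 4r, giving a = 608.1 pm = 6.081 × 10^-8 cm.
With Z = 4, ρ = Z·M/(N_A·a³) = 4 × 87.62 / (6.022 × 10²³ × 2.249 × 10^-22) = 2.588 g/cm³.

2.59 g/cm³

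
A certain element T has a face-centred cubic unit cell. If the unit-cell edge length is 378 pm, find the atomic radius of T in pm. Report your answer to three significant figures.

In an FCC lattice, atoms touch along the face diagonal, so √2·a = 4r.
r = √2·a/4 = 1.4142 × 378 / 4 = 134 pm.

134 pm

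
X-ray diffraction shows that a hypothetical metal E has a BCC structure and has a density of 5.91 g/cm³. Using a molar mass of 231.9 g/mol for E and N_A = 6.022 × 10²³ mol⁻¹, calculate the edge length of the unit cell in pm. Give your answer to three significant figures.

With Z = 2 atoms per BCC cell, a³ = Z·M/(N_A·ρ) = 2 × 231.9 / (6.022 × 10²³ × 5.910 g/cm³) = 1.303 × 10^-22 cm³.
a = (1.303 × 10^-22)^(1/3) = 5.070 × 10^-8 cm = 507 pm.

507 pm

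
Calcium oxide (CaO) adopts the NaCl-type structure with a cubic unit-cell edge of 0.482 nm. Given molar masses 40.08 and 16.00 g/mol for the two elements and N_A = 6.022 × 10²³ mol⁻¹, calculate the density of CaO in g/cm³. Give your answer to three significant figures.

3.33 g/cm³

The NaCl-type structure contains Z = 4 formula units per cell; M(CaO) = 40.08 + 16.00 = 56.08 g/mol.
a³ = (4.820 × 10^-8 cm)³ = 1.120 × 10^-22 cm³.
ρ = 4 × 56.08 / (6.022 × 10²³ × 1.120 × 10^-22) = 3.326 g/cm³.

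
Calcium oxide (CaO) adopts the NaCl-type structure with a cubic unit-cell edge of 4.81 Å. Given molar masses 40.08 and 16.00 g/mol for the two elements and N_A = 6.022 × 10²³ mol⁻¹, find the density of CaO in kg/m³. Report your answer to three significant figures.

3350 kg/m³

The NaCl-type structure contains Z = 4 formula units per cell; M(CaO) = 40.08 + 16.00 = 56.08 g/mol.
a³ = (4.810 × 10^-8 cm)³ = 1.113 × 10^-22 cm³.
ρ = 4 × 56.08 / (6.022 × 10²³ × 1.113 × 10^-22) = 3.347 g/cm³ = 3350 kg/m³.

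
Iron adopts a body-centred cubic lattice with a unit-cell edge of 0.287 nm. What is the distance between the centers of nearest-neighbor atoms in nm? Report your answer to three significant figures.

In a BCC structure, atoms touch along the body diagonal, so √3·a = 4r; the nearest-neighbor distance equals 2r = 0.8660·a.
d = 0.8660 × 0.287 = 0.249 nm.

0.249 nm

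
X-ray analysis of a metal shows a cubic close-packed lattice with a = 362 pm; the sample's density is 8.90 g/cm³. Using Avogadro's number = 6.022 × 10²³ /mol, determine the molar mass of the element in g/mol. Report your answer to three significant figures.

An FCC cell has Z = 4 atoms; a = 3.620 × 10^-8 cm.
M = ρ·N_A·a³/Z = 8.90 × 6.022 × 10²³ × 4.744 × 10^-23 / 4 = 63.6 g/mol.

63.6 g/mol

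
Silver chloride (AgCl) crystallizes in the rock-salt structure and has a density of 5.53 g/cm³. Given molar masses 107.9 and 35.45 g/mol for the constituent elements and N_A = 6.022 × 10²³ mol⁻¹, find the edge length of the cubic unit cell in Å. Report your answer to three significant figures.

M(AgCl) = 143.35 g/mol; Z = 4 formula units per cell.
a³ = Z·M/(N_A·ρ) = 4 × 143.35 / (6.022 × 10²³ × 5.53) = 1.722 × 10^-22 cm³, so a = 5.563 × 10^-8 cm = 5.56 Å.

5.56 Å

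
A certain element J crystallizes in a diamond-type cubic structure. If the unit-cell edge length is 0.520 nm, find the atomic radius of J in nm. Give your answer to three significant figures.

In a diamond cubic lattice, nearest neighbors lie along the body diagonal with √3·a = 8r.
r = √3·a/8 = 1.7321 × 0.520 / 8 = 0.113 nm.

0.113 nm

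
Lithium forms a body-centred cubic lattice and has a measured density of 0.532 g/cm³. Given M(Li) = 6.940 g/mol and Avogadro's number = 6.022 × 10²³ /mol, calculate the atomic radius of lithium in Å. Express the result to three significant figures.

1.52 Å

For a BCC cell (Z = 2), a³ = Z·M/(N_A·ρ) = 2 × 6.940 / (6.022 × 10²³ × 0.5320) = 4.332 × 10^-23 cm³, so a = 3.512 × 10^-8 cm = 3.512 Å.
Atoms touch along the body diagonal, so √3·a = 4r, so r = 0.4330 × a = 1.52 Å.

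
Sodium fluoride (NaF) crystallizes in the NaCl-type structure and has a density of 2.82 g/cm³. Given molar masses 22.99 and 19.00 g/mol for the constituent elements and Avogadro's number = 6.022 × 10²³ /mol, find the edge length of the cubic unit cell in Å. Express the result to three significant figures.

M(NaF) = 41.99 g/mol; Z = 4 formula units per cell.
a³ = Z·M/(N_A·ρ) = 4 × 41.99 / (6.022 × 10²³ × 2.82) = 9.890 × 10^-23 cm³, so a = 4.625 × 10^-8 cm = 4.62 Å.

4.62 Å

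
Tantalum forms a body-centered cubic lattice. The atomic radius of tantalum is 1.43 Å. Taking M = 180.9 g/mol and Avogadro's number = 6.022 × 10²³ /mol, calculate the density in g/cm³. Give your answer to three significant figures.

In a BCC lattice, atoms touch along the body diagonal, so √3·a = 4r, giving a = 3.302 Å = 3.302 × 10^-8 cm.
With Z = 2, ρ = Z·M/(N_A·a³) = 2 × 180.9 / (6.022 × 10²³ × 3.602 × 10^-23) = 16.68 g/cm³.

16.7 g/cm³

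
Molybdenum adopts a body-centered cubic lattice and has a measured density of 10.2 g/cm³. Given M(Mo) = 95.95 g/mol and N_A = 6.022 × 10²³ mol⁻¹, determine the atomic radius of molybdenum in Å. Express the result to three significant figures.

For a BCC cell (Z = 2), a³ = Z·M/(N_A·ρ) = 2 × 95.95 / (6.022 × 10²³ × 10.20) = 3.124 × 10^-23 cm³, so a = 3.150 × 10^-8 cm = 3.150 Å.
Atoms touch along the body diagonal, so √3·a = 4r, so r = 0.4330 × a = 1.36 Å.

1.36 Å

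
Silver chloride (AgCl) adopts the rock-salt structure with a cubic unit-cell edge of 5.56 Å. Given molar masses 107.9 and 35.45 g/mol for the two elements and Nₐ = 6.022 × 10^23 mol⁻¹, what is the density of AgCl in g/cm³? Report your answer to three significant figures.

5.54 g/cm³

The rock-salt structure contains Z = 4 formula units per cell; M(AgCl) = 107.9 + 35.45 = 143.35 g/mol.
a³ = (5.560 × 10^-8 cm)³ = 1.719 × 10^-22 cm³.
ρ = 4 × 143.35 / (6.022 × 10²³ × 1.719 × 10^-22) = 5.540 g/cm³.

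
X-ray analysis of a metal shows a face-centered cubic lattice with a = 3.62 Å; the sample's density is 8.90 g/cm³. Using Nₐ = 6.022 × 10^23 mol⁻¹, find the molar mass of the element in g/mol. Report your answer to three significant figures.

An FCC cell has Z = 4 atoms; a = 3.620 × 10^-8 cm.
M = ρ·N_A·a³/Z = 8.90 × 6.022 × 10²³ × 4.744 × 10^-23 / 4 = 63.6 g/mol.

63.6 g/mol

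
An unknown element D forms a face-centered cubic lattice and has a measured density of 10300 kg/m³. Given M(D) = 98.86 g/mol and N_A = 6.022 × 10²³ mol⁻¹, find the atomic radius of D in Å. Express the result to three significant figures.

1.41 Å

For an FCC cell (Z = 4), a³ = Z·M/(N_A·ρ) = 4 × 98.86 / (6.022 × 10²³ × 10.30) = 6.375 × 10^-23 cm³, so a = 3.995 × 10^-8 cm = 3.995 Å.
Atoms touch along the face diagonal, so √2·a = 4r, so r = 0.3536 × a = 1.41 Å.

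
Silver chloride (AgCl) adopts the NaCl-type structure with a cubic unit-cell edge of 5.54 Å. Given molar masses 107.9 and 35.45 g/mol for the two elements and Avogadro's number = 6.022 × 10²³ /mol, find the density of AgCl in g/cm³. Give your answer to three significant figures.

The NaCl-type structure contains Z = 4 formula units per cell; M(AgCl) = 107.9 + 35.45 = 143.35 g/mol.
a³ = (5.540 × 10^-8 cm)³ = 1.700 × 10^-22 cm³.
ρ = 4 × 143.35 / (6.022 × 10²³ × 1.700 × 10^-22) = 5.600 g/cm³.

5.60 g/cm³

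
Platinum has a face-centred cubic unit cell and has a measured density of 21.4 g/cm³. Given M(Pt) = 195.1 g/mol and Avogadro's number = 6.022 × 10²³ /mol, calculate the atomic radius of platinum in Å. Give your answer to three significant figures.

1.39 Å

For an FCC cell (Z = 4), a³ = Z·M/(N_A·ρ) = 4 × 195.1 / (6.022 × 10²³ × 21.40) = 6.056 × 10^-23 cm³, so a = 3.927 × 10^-8 cm = 3.927 Å.
Atoms touch along the face diagonal, so √2·a = 4r, so r = 0.3536 × a = 1.39 Å.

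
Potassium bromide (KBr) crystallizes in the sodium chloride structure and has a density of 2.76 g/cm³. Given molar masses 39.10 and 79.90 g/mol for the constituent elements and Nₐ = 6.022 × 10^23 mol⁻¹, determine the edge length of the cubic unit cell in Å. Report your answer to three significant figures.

M(KBr) = 119.0 g/mol; Z = 4 formula units per cell.
a³ = Z·M/(N_A·ρ) = 4 × 119.0 / (6.022 × 10²³ × 2.76) = 2.864 × 10^-22 cm³, so a = 6.592 × 10^-8 cm = 6.59 Å.

6.59 Å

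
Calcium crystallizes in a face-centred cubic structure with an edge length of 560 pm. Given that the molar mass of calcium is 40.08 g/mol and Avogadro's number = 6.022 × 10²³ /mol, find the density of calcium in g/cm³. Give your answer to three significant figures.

1.52 g/cm³

An FCC unit cell contains Z = 4 atoms.
Cell volume: a³ = (560 pm)³ = (5.600 × 10^-8 cm)³ = 1.756 × 10^-22 cm³.
ρ = Z·M/(N_A·a³) = 4 × 40.08 / (6.022 × 10²³ × 1.756 × 10^-22) = 1.516 g/cm³.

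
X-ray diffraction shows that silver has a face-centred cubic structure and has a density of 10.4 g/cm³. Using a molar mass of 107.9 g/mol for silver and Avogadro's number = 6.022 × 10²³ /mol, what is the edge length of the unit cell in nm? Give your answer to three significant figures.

0.410 nm

With Z = 4 atoms per FCC cell, a³ = Z·M/(N_A·ρ) = 4 × 107.9 / (6.022 × 10²³ × 10.40 g/cm³) = 6.891 × 10^-23 cm³.
a = (6.891 × 10^-23)^(1/3) = 4.100 × 10^-8 cm = 0.410 nm.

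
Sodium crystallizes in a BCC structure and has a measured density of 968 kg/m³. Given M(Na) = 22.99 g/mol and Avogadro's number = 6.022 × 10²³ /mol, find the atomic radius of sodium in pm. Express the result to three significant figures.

186 pm

For a BCC cell (Z = 2), a³ = Z·M/(N_A·ρ) = 2 × 22.99 / (6.022 × 10²³ × 0.9680) = 7.888 × 10^-23 cm³, so a = 4.289 × 10^-8 cm = 428.9 pm.
Atoms touch along the body diagonal, so √3·a = 4r, so r = 0.4330 × a = 186 pm.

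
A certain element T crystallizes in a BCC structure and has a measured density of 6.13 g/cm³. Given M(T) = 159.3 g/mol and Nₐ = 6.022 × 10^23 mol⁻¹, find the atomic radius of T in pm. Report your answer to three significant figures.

For a BCC cell (Z = 2), a³ = Z·M/(N_A·ρ) = 2 × 159.3 / (6.022 × 10²³ × 6.130) = 8.631 × 10^-23 cm³, so a = 4.419 × 10^-8 cm = 441.9 pm.
Atoms touch along the body diagonal, so √3·a = 4r, so r = 0.4330 × a = 191 pm.

191 pm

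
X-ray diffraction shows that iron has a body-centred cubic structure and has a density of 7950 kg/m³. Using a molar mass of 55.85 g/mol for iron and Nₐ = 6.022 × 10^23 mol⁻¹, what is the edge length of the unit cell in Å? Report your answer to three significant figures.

With Z = 2 atoms per BCC cell, a³ = Z·M/(N_A·ρ) = 2 × 55.85 / (6.022 × 10²³ × 7.950 g/cm³) = 2.333 × 10^-23 cm³.
a = (2.333 × 10^-23)^(1/3) = 2.857 × 10^-8 cm = 2.86 Å.

2.86 Å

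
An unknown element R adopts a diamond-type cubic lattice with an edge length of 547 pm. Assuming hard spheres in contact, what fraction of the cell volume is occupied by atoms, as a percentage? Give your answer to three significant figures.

In a diamond cubic lattice nearest neighbors lie along the body diagonal with √3·a = 8r, so r = 0.2165a = 118.4 pm.
Packing fraction = Z·(4/3)πr³ / a³ = 8 × (4/3)π × (118.4)³ / (547)³ = 0.3401 = 34.0%.

34.0%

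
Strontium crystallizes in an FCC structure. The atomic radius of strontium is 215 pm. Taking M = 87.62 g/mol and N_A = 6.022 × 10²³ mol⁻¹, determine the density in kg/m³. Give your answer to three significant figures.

2590 kg/m³

In an FCC lattice, atoms touch along the face diagonal, so √2·a = 4r, giving a = 608.1 pm = 6.081 × 10^-8 cm.
With Z = 4, ρ = Z·M/(N_A·a³) = 4 × 87.62 / (6.022 × 10²³ × 2.249 × 10^-22) = 2.588 g/cm³ = 2590 kg/m³.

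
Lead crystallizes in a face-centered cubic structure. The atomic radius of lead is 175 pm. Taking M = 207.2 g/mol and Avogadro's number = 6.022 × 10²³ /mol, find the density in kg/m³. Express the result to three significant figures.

11300 kg/m³

In an FCC lattice, atoms touch along the face diagonal, so √2·a = 4r, giving a = 495.0 pm = 4.950 × 10^-8 cm.
With Z = 4, ρ = Z·M/(N_A·a³) = 4 × 207.2 / (6.022 × 10²³ × 1.213 × 10^-22) = 11.35 g/cm³ = 11300 kg/m³.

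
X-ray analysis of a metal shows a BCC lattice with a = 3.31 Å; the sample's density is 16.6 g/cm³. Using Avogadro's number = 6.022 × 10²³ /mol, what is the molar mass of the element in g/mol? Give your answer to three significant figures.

181 g/mol

A BCC cell has Z = 2 atoms; a = 3.310 × 10^-8 cm.
M = ρ·N_A·a³/Z = 16.6 × 6.022 × 10²³ × 3.626 × 10^-23 / 2 = 181 g/mol.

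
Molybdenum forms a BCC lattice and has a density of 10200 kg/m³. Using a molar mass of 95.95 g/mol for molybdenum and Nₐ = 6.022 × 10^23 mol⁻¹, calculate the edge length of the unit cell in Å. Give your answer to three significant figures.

3.15 Å

With Z = 2 atoms per BCC cell, a³ = Z·M/(N_A·ρ) = 2 × 95.95 / (6.022 × 10²³ × 10.20 g/cm³) = 3.124 × 10^-23 cm³.
a = (3.124 × 10^-23)^(1/3) = 3.150 × 10^-8 cm = 3.15 Å.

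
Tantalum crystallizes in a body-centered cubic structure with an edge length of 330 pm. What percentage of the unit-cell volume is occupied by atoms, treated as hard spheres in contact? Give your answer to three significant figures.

68.0%

In a BCC lattice atoms touch along the body diagonal, so √3·a = 4r, so r = 0.4330a = 142.9 pm.
Packing fraction = Z·(4/3)πr³ / a³ = 2 × (4/3)π × (142.9)³ / (330)³ = 0.6802 = 68.0%.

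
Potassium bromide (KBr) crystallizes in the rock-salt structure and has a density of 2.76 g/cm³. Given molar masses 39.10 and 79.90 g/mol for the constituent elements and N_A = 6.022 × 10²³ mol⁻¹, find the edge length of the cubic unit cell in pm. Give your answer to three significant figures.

659 pm

M(KBr) = 119.0 g/mol; Z = 4 formula units per cell.
a³ = Z·M/(N_A·ρ) = 4 × 119.0 / (6.022 × 10²³ × 2.76) = 2.864 × 10^-22 cm³, so a = 6.592 × 10^-8 cm = 659 pm.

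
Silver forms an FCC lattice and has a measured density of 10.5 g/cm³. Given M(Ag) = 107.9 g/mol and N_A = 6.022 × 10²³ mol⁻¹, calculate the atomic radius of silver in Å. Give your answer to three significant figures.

For an FCC cell (Z = 4), a³ = Z·M/(N_A·ρ) = 4 × 107.9 / (6.022 × 10²³ × 10.50) = 6.826 × 10^-23 cm³, so a = 4.087 × 10^-8 cm = 4.087 Å.
Atoms touch along the face diagonal, so √2·a = 4r, so r = 0.3536 × a = 1.44 Å.

1.44 Å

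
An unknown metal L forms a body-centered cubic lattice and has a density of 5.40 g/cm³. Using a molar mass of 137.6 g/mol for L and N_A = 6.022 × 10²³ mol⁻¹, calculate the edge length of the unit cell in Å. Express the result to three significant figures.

4.39 Å

With Z = 2 atoms per BCC cell, a³ = Z·M/(N_A·ρ) = 2 × 137.6 / (6.022 × 10²³ × 5.400 g/cm³) = 8.463 × 10^-23 cm³.
a = (8.463 × 10^-23)^(1/3) = 4.390 × 10^-8 cm = 4.39 Å.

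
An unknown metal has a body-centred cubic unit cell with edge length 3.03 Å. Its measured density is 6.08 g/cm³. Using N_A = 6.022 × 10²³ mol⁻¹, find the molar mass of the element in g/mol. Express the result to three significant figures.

50.9 g/mol

A BCC cell has Z = 2 atoms; a = 3.030 × 10^-8 cm.
M = ρ·N_A·a³/Z = 6.08 × 6.022 × 10²³ × 2.782 × 10^-23 / 2 = 50.9 g/mol.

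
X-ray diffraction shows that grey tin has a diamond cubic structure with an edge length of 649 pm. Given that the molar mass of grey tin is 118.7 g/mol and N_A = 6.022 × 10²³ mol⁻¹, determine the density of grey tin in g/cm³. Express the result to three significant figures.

A diamond cubic unit cell contains Z = 8 atoms.
Cell volume: a³ = (649 pm)³ = (6.490 × 10^-8 cm)³ = 2.734 × 10^-22 cm³.
ρ = Z·M/(N_A·a³) = 8 × 118.7 / (6.022 × 10²³ × 2.734 × 10^-22) = 5.769 g/cm³.

5.77 g/cm³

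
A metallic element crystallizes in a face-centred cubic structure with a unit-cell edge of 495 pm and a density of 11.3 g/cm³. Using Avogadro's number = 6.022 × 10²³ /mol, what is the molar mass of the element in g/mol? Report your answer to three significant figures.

206 g/mol

An FCC cell has Z = 4 atoms; a = 4.950 × 10^-8 cm.
M = ρ·N_A·a³/Z = 11.3 × 6.022 × 10²³ × 1.213 × 10^-22 / 4 = 206 g/mol.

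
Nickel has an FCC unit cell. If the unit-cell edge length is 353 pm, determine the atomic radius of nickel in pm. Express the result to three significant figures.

125 pm

In an FCC lattice, atoms touch along the face diagonal, so √2·a = 4r.
r = √2·a/4 = 1.4142 × 353 / 4 = 125 pm.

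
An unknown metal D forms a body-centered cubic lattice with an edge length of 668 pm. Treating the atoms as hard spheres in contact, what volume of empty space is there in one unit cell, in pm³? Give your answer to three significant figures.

In a BCC lattice atoms touch along the body diagonal, so √3·a = 4r, so r = 0.4330a = 289.3 pm.
V_cell = a³ = 2.981 × 10^8 pm³; V_atoms = 2 × (4/3)πr³ = 2.027 × 10^8 pm³.
Empty space = 2.981 × 10^8 − 2.027 × 10^8 = 9.53 × 10^7 pm³.

9.53 × 10^7 pm³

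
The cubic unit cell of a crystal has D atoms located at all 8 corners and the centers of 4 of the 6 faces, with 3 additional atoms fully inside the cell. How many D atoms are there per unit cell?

6

Corner atoms are shared by 8 cells (1/8 each), face atoms by 2 (1/2 each), interior atoms are unshared.
Net atoms = 8 × 1/8 + 4 × 1/2 + 3 = 1 + 2 + 3 = 6.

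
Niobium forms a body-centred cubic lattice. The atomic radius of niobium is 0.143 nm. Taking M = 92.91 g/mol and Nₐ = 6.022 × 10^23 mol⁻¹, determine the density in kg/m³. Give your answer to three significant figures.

In a BCC lattice, atoms touch along the body diagonal, so √3·a = 4r, giving a = 0.3302 nm = 3.302 × 10^-8 cm.
With Z = 2, ρ = Z·M/(N_A·a³) = 2 × 92.91 / (6.022 × 10²³ × 3.602 × 10^-23) = 8.567 g/cm³ = 8570 kg/m³.

8570 kg/m³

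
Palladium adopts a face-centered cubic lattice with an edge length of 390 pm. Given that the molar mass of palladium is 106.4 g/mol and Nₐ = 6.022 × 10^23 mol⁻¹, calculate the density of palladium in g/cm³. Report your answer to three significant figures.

11.9 g/cm³

An FCC unit cell contains Z = 4 atoms.
Cell volume: a³ = (390 pm)³ = (3.900 × 10^-8 cm)³ = 5.932 × 10^-23 cm³.
ρ = Z·M/(N_A·a³) = 4 × 106.4 / (6.022 × 10²³ × 5.932 × 10^-23) = 11.91 g/cm³.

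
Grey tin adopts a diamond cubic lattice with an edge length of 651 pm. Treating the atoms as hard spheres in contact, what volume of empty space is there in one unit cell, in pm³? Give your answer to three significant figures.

In a diamond cubic lattice nearest neighbors lie along the body diagonal with √3·a = 8r, so r = 0.2165a = 140.9 pm.
V_cell = a³ = 2.759 × 10^8 pm³; V_atoms = 8 × (4/3)πr³ = 9.383 × 10^7 pm³.
Empty space = 2.759 × 10^8 − 9.383 × 10^7 = 1.82 × 10^8 pm³.

1.82 × 10^8 pm³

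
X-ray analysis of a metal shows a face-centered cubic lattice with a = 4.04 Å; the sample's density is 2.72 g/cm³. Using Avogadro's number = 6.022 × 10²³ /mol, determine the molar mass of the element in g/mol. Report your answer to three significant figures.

An FCC cell has Z = 4 atoms; a = 4.040 × 10^-8 cm.
M = ρ·N_A·a³/Z = 2.72 × 6.022 × 10²³ × 6.594 × 10^-23 / 4 = 27.0 g/mol.

27.0 g/mol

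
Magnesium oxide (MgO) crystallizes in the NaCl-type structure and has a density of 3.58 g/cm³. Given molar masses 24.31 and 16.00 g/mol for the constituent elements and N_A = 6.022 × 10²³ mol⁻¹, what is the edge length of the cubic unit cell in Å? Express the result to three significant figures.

M(MgO) = 40.31 g/mol; Z = 4 formula units per cell.
a³ = Z·M/(N_A·ρ) = 4 × 40.31 / (6.022 × 10²³ × 3.58) = 7.479 × 10^-23 cm³, so a = 4.213 × 10^-8 cm = 4.21 Å.

4.21 Å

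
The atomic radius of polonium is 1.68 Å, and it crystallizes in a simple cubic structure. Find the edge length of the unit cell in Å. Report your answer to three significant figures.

3.36 Å

In a simple cubic lattice, atoms touch along the cell edge, so a = 2r.
a = 2r = 2 × 1.68 = 3.36 Å.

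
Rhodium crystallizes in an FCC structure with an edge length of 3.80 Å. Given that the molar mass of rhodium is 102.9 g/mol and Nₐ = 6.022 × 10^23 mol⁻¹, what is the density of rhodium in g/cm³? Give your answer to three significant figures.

12.5 g/cm³

An FCC unit cell contains Z = 4 atoms.
Cell volume: a³ = (3.80 Å)³ = (3.800 × 10^-8 cm)³ = 5.487 × 10^-23 cm³.
ρ = Z·M/(N_A·a³) = 4 × 102.9 / (6.022 × 10²³ × 5.487 × 10^-23) = 12.46 g/cm³.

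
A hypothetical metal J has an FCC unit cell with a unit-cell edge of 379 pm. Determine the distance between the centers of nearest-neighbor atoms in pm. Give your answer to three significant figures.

In an FCC structure, atoms touch along the face diagonal, so √2·a = 4r; the nearest-neighbor distance equals 2r = 0.7071·a.
d = 0.7071 × 379 = 268 pm.

268 pm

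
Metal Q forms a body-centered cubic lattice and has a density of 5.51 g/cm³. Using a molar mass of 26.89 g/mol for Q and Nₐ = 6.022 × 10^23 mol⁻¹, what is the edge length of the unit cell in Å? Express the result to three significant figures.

2.53 Å

With Z = 2 atoms per BCC cell, a³ = Z·M/(N_A·ρ) = 2 × 26.89 / (6.022 × 10²³ × 5.510 g/cm³) = 1.621 × 10^-23 cm³.
a = (1.621 × 10^-23)^(1/3) = 2.531 × 10^-8 cm = 2.53 Å.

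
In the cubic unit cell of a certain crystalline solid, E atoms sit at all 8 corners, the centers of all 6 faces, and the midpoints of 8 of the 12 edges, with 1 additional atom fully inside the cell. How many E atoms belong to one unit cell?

Corner atoms are shared by 8 cells (1/8 each), face atoms by 2 (1/2 each), edge atoms by 4 (1/4 each), interior atoms are unshared.
Net atoms = 8 × 1/8 + 6 × 1/2 + 8 × 1/4 + 1 = 1 + 3 + 2 + 1 = 7.

7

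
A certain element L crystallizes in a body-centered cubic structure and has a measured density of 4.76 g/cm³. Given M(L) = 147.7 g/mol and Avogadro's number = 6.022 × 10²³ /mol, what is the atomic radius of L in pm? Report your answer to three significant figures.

For a BCC cell (Z = 2), a³ = Z·M/(N_A·ρ) = 2 × 147.7 / (6.022 × 10²³ × 4.760) = 1.031 × 10^-22 cm³, so a = 4.688 × 10^-8 cm = 468.8 pm.
Atoms touch along the body diagonal, so √3·a = 4r, so r = 0.4330 × a = 203 pm.

203 pm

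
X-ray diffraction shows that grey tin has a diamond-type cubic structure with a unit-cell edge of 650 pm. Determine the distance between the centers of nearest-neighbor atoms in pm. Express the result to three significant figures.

281 pm

In a diamond cubic structure, nearest neighbors lie along the body diagonal with √3·a = 8r; the nearest-neighbor distance equals 2r = 0.4330·a.
d = 0.4330 × 650 = 281 pm.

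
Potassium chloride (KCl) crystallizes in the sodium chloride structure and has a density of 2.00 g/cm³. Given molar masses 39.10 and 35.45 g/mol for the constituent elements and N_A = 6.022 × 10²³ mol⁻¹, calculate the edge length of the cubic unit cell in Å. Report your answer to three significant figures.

6.28 Å

M(KCl) = 74.55 g/mol; Z = 4 formula units per cell.
a³ = Z·M/(N_A·ρ) = 4 × 74.55 / (6.022 × 10²³ × 2.00) = 2.476 × 10^-22 cm³, so a = 6.279 × 10^-8 cm = 6.28 Å.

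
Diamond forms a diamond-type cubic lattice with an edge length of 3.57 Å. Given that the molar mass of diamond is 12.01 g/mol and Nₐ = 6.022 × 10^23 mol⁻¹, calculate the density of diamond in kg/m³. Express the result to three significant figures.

3510 kg/m³

A diamond cubic unit cell contains Z = 8 atoms.
Cell volume: a³ = (3.57 Å)³ = (3.570 × 10^-8 cm)³ = 4.550 × 10^-23 cm³.
ρ = Z·M/(N_A·a³) = 8 × 12.01 / (6.022 × 10²³ × 4.550 × 10^-23) = 3.507 g/cm³ = 3510 kg/m³.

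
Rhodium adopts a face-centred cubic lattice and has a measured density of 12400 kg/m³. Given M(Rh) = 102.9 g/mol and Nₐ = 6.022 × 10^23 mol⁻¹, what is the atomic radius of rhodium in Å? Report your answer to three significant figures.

For an FCC cell (Z = 4), a³ = Z·M/(N_A·ρ) = 4 × 102.9 / (6.022 × 10²³ × 12.40) = 5.512 × 10^-23 cm³, so a = 3.806 × 10^-8 cm = 3.806 Å.
Atoms touch along the face diagonal, so √2·a = 4r, so r = 0.3536 × a = 1.35 Å.

1.35 Å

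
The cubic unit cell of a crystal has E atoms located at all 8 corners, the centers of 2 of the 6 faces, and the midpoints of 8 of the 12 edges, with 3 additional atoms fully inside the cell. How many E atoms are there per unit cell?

7

Corner atoms are shared by 8 cells (1/8 each), face atoms by 2 (1/2 each), edge atoms by 4 (1/4 each), interior atoms are unshared.
Net atoms = 8 × 1/8 + 2 × 1/2 + 8 × 1/4 + 3 = 1 + 1 + 2 + 3 = 7.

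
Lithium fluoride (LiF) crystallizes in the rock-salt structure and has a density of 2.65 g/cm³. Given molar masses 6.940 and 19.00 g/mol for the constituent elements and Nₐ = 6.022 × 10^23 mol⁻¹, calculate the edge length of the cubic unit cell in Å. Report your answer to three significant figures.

4.02 Å

M(LiF) = 25.94 g/mol; Z = 4 formula units per cell.
a³ = Z·M/(N_A·ρ) = 4 × 25.94 / (6.022 × 10²³ × 2.65) = 6.502 × 10^-23 cm³, so a = 4.021 × 10^-8 cm = 4.02 Å.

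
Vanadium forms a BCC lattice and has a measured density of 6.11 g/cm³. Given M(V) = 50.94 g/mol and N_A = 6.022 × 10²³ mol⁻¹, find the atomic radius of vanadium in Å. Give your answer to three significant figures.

For a BCC cell (Z = 2), a³ = Z·M/(N_A·ρ) = 2 × 50.94 / (6.022 × 10²³ × 6.110) = 2.769 × 10^-23 cm³, so a = 3.025 × 10^-8 cm = 3.025 Å.
Atoms touch along the body diagonal, so √3·a = 4r, so r = 0.4330 × a = 1.31 Å.

1.31 Å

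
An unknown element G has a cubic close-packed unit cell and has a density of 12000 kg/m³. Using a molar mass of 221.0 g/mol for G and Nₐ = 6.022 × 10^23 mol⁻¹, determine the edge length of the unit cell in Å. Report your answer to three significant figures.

With Z = 4 atoms per FCC cell, a³ = Z·M/(N_A·ρ) = 4 × 221.0 / (6.022 × 10²³ × 12.00 g/cm³) = 1.223 × 10^-22 cm³.
a = (1.223 × 10^-22)^(1/3) = 4.964 × 10^-8 cm = 4.96 Å.

4.96 Å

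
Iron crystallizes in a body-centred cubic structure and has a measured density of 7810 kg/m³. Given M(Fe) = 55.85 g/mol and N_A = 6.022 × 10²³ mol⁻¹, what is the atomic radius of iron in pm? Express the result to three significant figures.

For a BCC cell (Z = 2), a³ = Z·M/(N_A·ρ) = 2 × 55.85 / (6.022 × 10²³ × 7.810) = 2.375 × 10^-23 cm³, so a = 2.874 × 10^-8 cm = 287.4 pm.
Atoms touch along the body diagonal, so √3·a = 4r, so r = 0.4330 × a = 124 pm.

124 pm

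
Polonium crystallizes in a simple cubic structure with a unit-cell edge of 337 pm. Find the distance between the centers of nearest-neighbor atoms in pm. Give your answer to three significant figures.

337 pm

In a simple cubic structure, atoms touch along the cell edge, so a = 2r; the nearest-neighbor distance equals 2r = 1.000·a.
d = 1.000 × 337 = 337 pm.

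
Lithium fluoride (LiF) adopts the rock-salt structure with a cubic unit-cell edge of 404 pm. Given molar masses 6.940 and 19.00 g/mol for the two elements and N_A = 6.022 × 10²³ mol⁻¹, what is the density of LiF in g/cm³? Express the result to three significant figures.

The rock-salt structure contains Z = 4 formula units per cell; M(LiF) = 6.940 + 19.00 = 25.94 g/mol.
a³ = (4.040 × 10^-8 cm)³ = 6.594 × 10^-23 cm³.
ρ = 4 × 25.94 / (6.022 × 10²³ × 6.594 × 10^-23) = 2.613 g/cm³.

2.61 g/cm³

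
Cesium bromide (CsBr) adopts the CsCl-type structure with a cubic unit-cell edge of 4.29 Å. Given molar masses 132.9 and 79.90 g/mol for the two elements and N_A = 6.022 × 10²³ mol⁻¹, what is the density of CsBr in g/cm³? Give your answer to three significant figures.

The CsCl-type structure contains Z = 1 formula unit per cell; M(CsBr) = 132.9 + 79.90 = 212.8 g/mol.
a³ = (4.290 × 10^-8 cm)³ = 7.895 × 10^-23 cm³.
ρ = 1 × 212.8 / (6.022 × 10²³ × 7.895 × 10^-23) = 4.476 g/cm³.

4.48 g/cm³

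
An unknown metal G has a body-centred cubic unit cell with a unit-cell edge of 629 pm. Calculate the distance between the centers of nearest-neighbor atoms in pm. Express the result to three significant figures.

545 pm

In a BCC structure, atoms touch along the body diagonal, so √3·a = 4r; the nearest-neighbor distance equals 2r = 0.8660·a.
d = 0.8660 × 629 = 545 pm.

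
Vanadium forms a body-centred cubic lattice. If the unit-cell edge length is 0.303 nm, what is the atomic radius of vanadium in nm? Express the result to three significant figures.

0.131 nm

In a BCC lattice, atoms touch along the body diagonal, so √3·a = 4r.
r = √3·a/4 = 1.7321 × 0.303 / 4 = 0.131 nm.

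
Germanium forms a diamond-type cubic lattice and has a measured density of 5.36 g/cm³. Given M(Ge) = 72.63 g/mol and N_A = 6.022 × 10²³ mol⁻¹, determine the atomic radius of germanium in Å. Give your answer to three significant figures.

For a diamond cubic cell (Z = 8), a³ = Z·M/(N_A·ρ) = 8 × 72.63 / (6.022 × 10²³ × 5.360) = 1.800 × 10^-22 cm³, so a = 5.646 × 10^-8 cm = 5.646 Å.
Nearest neighbors lie along the body diagonal with √3·a = 8r, so r = 0.2165 × a = 1.22 Å.

1.22 Å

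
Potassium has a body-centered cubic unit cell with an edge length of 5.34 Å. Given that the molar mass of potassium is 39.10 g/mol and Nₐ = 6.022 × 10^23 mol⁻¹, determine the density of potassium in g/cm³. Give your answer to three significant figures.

A BCC unit cell contains Z = 2 atoms.
Cell volume: a³ = (5.34 Å)³ = (5.340 × 10^-8 cm)³ = 1.523 × 10^-22 cm³.
ρ = Z·M/(N_A·a³) = 2 × 39.10 / (6.022 × 10²³ × 1.523 × 10^-22) = 0.8528 g/cm³.

0.853 g/cm³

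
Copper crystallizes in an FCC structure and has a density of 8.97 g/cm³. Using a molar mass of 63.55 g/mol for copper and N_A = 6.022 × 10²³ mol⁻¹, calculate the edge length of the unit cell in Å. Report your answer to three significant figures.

3.61 Å

With Z = 4 atoms per FCC cell, a³ = Z·M/(N_A·ρ) = 4 × 63.55 / (6.022 × 10²³ × 8.970 g/cm³) = 4.706 × 10^-23 cm³.
a = (4.706 × 10^-23)^(1/3) = 3.610 × 10^-8 cm = 3.61 Å.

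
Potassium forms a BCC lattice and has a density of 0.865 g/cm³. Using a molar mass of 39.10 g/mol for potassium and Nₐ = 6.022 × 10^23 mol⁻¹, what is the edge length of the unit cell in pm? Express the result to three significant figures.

With Z = 2 atoms per BCC cell, a³ = Z·M/(N_A·ρ) = 2 × 39.10 / (6.022 × 10²³ × 0.8650 g/cm³) = 1.501 × 10^-22 cm³.
a = (1.501 × 10^-22)^(1/3) = 5.315 × 10^-8 cm = 531 pm.

531 pm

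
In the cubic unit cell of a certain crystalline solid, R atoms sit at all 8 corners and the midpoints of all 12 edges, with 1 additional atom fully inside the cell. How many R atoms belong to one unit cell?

5

Corner atoms are shared by 8 cells (1/8 each), edge atoms by 4 (1/4 each), interior atoms are unshared.
Net atoms = 8 × 1/8 + 12 × 1/4 + 1 = 1 + 3 + 1 = 5.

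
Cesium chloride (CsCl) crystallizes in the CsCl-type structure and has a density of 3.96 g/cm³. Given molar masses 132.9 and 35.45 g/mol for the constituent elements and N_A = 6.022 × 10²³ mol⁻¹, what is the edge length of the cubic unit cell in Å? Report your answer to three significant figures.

M(CsCl) = 168.35 g/mol; Z = 1 formula unit per cell.
a³ = Z·M/(N_A·ρ) = 1 × 168.35 / (6.022 × 10²³ × 3.96) = 7.060 × 10^-23 cm³, so a = 4.133 × 10^-8 cm = 4.13 Å.

4.13 Å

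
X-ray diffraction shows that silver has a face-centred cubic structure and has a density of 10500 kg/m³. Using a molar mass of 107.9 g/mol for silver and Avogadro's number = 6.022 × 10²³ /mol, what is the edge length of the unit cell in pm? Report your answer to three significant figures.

409 pm

With Z = 4 atoms per FCC cell, a³ = Z·M/(N_A·ρ) = 4 × 107.9 / (6.022 × 10²³ × 10.50 g/cm³) = 6.826 × 10^-23 cm³.
a = (6.826 × 10^-23)^(1/3) = 4.087 × 10^-8 cm = 409 pm.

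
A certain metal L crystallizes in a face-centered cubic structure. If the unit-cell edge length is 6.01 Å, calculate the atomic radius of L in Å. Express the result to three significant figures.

In an FCC lattice, atoms touch along the face diagonal, so √2·a = 4r.
r = √2·a/4 = 1.4142 × 6.01 / 4 = 2.12 Å.

2.12 Å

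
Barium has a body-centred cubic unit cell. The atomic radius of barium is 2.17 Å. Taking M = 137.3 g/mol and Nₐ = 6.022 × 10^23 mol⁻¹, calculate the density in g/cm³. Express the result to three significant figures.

3.62 g/cm³

In a BCC lattice, atoms touch along the body diagonal, so √3·a = 4r, giving a = 5.011 Å = 5.011 × 10^-8 cm.
With Z = 2, ρ = Z·M/(N_A·a³) = 2 × 137.3 / (6.022 × 10²³ × 1.259 × 10^-22) = 3.623 g/cm³.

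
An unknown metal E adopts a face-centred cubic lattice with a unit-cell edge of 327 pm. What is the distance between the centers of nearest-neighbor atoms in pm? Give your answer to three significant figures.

231 pm

In an FCC structure, atoms touch along the face diagonal, so √2·a = 4r; the nearest-neighbor distance equals 2r = 0.7071·a.
d = 0.7071 × 327 = 231 pm.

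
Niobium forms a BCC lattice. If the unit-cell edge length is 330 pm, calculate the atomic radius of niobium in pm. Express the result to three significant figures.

143 pm

In a BCC lattice, atoms touch along the body diagonal, so √3·a = 4r.
r = √3·a/4 = 1.7321 × 330 / 4 = 143 pm.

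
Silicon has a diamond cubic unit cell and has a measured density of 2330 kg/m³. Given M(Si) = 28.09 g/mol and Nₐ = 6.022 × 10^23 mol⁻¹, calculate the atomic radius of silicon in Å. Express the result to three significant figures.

1.18 Å

For a diamond cubic cell (Z = 8), a³ = Z·M/(N_A·ρ) = 8 × 28.09 / (6.022 × 10²³ × 2.330) = 1.602 × 10^-22 cm³, so a = 5.431 × 10^-8 cm = 5.431 Å.
Nearest neighbors lie along the body diagonal with √3·a = 8r, so r = 0.2165 × a = 1.18 Å.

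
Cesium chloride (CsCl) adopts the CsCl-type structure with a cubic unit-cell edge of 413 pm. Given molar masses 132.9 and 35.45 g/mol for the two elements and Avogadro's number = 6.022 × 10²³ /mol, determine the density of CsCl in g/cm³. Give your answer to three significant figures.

The CsCl-type structure contains Z = 1 formula unit per cell; M(CsCl) = 132.9 + 35.45 = 168.35 g/mol.
a³ = (4.130 × 10^-8 cm)³ = 7.044 × 10^-23 cm³.
ρ = 1 × 168.35 / (6.022 × 10²³ × 7.044 × 10^-23) = 3.968 g/cm³.

3.97 g/cm³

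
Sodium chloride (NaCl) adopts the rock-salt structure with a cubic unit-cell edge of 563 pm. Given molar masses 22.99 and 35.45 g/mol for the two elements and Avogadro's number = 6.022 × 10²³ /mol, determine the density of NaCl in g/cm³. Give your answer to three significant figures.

2.18 g/cm³

The rock-salt structure contains Z = 4 formula units per cell; M(NaCl) = 22.99 + 35.45 = 58.44 g/mol.
a³ = (5.630 × 10^-8 cm)³ = 1.785 × 10^-22 cm³.
ρ = 4 × 58.44 / (6.022 × 10²³ × 1.785 × 10^-22) = 2.175 g/cm³.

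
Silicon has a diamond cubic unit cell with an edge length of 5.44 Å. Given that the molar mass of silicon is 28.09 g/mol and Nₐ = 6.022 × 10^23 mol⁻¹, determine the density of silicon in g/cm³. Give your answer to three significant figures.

2.32 g/cm³

A diamond cubic unit cell contains Z = 8 atoms.
Cell volume: a³ = (5.44 Å)³ = (5.440 × 10^-8 cm)³ = 1.610 × 10^-22 cm³.
ρ = Z·M/(N_A·a³) = 8 × 28.09 / (6.022 × 10²³ × 1.610 × 10^-22) = 2.318 g/cm³.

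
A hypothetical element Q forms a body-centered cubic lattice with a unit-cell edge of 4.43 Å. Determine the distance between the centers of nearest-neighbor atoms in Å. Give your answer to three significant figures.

In a BCC structure, atoms touch along the body diagonal, so √3·a = 4r; the nearest-neighbor distance equals 2r = 0.8660·a.
d = 0.8660 × 4.43 = 3.84 Å.

3.84 Å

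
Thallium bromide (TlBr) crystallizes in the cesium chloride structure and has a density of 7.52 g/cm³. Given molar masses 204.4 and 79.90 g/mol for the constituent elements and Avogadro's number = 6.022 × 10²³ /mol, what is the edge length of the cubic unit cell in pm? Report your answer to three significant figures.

M(TlBr) = 284.3 g/mol; Z = 1 formula unit per cell.
a³ = Z·M/(N_A·ρ) = 1 × 284.3 / (6.022 × 10²³ × 7.52) = 6.278 × 10^-23 cm³, so a = 3.974 × 10^-8 cm = 397 pm.

397 pm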